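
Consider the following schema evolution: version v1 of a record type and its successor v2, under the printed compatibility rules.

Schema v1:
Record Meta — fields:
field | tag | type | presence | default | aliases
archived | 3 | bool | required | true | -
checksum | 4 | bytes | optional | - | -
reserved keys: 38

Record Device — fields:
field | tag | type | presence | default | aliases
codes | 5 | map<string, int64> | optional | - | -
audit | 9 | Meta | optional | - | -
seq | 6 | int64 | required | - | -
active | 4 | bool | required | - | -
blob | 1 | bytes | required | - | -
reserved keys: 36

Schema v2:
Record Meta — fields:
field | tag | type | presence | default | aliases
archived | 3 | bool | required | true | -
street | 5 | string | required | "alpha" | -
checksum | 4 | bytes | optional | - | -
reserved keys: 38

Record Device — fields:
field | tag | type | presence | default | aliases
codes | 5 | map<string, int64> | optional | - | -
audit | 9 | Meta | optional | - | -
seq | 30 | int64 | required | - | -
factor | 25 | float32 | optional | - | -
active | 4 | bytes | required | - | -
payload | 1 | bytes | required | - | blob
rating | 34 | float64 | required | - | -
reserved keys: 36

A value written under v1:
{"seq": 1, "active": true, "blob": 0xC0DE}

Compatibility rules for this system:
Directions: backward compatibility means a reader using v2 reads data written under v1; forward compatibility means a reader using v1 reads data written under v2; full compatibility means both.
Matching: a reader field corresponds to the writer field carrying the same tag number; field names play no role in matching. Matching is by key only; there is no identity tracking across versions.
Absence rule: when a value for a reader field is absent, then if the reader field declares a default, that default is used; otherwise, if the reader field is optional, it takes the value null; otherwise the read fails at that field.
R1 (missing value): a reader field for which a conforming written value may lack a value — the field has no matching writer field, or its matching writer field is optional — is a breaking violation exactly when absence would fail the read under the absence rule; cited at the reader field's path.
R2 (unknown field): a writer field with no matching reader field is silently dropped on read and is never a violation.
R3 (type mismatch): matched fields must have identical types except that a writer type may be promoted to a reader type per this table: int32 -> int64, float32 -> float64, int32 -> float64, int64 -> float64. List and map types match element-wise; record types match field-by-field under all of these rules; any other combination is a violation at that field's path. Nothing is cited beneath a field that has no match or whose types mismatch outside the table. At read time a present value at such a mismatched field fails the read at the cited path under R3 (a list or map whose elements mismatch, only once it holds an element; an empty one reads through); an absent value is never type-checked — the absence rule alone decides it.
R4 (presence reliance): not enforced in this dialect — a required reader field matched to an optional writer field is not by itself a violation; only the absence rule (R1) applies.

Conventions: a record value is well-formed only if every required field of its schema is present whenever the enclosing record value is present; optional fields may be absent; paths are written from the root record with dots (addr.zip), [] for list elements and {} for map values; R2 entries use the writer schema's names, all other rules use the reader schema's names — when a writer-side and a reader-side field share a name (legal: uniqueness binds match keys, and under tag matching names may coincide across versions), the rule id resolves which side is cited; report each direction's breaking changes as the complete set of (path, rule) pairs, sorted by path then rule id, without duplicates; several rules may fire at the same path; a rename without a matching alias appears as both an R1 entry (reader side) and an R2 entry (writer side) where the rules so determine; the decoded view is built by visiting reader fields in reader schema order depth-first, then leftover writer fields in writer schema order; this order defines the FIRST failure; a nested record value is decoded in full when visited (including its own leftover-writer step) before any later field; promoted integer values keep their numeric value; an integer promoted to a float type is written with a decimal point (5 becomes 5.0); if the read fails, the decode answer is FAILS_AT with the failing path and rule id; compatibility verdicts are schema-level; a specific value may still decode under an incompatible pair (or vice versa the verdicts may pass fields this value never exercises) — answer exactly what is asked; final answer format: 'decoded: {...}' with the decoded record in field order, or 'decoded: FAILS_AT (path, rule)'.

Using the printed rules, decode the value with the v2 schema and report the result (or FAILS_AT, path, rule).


decoded: FAILS_AT (seq, R1)

each type pair in Device: writer, then reader
migrating the Device value to v2:
  codes := null (not supplied -> null)
  audit := null (not supplied -> null)
  read fails at seq under R1 (no fill)
  => FAILS_AT (seq, R1)
checking off the Device differences that do not matter here:
  added field rating to record Device: required float64, tag 34 (in v2 it sits last) -> changes Device's schema-level verdicts only — the decode of this value is the same
  added field street to record Meta: required string, tag 5, default "alpha" (in v2 it sits immediately before checksum) -> inert under this dialect — no rule fires on Device and the result does not move
  field active in record Device: type bool changed to bytes -> changes Device's schema-level verdicts only — the decode of this value is the same
  renamed field blob to payload in record Device (alias blob declared on the renamed field) -> inert under this dialect — no rule fires on Device and the result does not move
  added field factor to record Device: optional float32, tag 25 (in v2 it sits immediately before active) -> inert under this dialect — no rule fires on Device and the result does not move


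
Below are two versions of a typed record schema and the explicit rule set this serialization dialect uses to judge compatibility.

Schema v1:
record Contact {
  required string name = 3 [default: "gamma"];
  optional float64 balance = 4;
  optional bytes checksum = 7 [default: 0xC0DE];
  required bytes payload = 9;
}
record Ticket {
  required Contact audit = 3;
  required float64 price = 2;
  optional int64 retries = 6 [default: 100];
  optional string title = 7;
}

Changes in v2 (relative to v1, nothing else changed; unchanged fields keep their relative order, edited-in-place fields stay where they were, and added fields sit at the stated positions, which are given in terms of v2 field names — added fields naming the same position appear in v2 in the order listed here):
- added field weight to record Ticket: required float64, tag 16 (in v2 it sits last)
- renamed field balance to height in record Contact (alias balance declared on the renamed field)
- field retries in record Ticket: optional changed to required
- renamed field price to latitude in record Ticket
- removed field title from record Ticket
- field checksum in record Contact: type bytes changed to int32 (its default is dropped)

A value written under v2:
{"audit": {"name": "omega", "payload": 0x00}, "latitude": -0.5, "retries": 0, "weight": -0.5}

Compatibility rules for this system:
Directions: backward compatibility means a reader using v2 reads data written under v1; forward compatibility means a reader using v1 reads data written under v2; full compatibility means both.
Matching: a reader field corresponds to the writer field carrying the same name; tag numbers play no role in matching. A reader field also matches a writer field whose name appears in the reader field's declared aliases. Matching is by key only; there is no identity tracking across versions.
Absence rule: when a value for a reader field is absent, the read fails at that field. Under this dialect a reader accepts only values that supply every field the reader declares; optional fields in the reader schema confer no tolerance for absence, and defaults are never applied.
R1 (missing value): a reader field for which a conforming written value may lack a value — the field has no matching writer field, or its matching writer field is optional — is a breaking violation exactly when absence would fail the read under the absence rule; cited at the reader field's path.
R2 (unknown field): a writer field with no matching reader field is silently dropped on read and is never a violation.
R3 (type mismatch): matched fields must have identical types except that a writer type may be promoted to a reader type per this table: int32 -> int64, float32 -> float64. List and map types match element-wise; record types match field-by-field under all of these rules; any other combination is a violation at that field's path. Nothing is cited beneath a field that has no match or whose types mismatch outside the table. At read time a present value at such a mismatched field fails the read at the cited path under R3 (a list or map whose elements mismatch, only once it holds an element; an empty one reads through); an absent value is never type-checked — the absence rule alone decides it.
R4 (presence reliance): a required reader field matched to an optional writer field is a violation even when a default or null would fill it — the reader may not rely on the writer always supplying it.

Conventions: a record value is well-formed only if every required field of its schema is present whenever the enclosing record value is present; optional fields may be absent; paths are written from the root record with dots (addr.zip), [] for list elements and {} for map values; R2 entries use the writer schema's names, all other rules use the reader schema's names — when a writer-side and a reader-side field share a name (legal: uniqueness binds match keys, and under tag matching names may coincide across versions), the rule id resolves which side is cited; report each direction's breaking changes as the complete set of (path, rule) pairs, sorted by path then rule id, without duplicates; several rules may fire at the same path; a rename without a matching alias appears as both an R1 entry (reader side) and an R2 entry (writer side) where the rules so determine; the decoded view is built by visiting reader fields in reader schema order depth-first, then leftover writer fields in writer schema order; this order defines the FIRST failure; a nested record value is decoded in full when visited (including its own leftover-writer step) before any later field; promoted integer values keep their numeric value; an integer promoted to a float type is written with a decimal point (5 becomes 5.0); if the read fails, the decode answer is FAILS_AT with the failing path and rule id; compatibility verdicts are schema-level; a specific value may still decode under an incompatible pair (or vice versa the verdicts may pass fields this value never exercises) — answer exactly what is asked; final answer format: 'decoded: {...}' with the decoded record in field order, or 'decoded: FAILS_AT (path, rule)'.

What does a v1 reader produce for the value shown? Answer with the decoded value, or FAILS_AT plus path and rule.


in Ticket below, arrows point writer -> reader
decode (reader v1):
  audit.name := "omega"
  read fails at audit.balance under R1 (no fill)
  => FAILS_AT (audit.balance, R1)
remaining Ticket differences; none change what is asked:
  added field weight to record Ticket: required float64, tag 16 (in v2 it sits last) -> shifts the Ticket verdicts, not this decode
  field retries in record Ticket: optional changed to required -> shifts the Ticket verdicts, not this decode
  renamed field price to latitude in record Ticket -> shifts the Ticket verdicts, not this decode
  removed field title from record Ticket -> shifts the Ticket verdicts, not this decode
  field checksum in record Contact: type bytes changed to int32 (its default is dropped) -> shifts the Ticket verdicts, not this decode

decoded: FAILS_AT (audit.balance, R1)


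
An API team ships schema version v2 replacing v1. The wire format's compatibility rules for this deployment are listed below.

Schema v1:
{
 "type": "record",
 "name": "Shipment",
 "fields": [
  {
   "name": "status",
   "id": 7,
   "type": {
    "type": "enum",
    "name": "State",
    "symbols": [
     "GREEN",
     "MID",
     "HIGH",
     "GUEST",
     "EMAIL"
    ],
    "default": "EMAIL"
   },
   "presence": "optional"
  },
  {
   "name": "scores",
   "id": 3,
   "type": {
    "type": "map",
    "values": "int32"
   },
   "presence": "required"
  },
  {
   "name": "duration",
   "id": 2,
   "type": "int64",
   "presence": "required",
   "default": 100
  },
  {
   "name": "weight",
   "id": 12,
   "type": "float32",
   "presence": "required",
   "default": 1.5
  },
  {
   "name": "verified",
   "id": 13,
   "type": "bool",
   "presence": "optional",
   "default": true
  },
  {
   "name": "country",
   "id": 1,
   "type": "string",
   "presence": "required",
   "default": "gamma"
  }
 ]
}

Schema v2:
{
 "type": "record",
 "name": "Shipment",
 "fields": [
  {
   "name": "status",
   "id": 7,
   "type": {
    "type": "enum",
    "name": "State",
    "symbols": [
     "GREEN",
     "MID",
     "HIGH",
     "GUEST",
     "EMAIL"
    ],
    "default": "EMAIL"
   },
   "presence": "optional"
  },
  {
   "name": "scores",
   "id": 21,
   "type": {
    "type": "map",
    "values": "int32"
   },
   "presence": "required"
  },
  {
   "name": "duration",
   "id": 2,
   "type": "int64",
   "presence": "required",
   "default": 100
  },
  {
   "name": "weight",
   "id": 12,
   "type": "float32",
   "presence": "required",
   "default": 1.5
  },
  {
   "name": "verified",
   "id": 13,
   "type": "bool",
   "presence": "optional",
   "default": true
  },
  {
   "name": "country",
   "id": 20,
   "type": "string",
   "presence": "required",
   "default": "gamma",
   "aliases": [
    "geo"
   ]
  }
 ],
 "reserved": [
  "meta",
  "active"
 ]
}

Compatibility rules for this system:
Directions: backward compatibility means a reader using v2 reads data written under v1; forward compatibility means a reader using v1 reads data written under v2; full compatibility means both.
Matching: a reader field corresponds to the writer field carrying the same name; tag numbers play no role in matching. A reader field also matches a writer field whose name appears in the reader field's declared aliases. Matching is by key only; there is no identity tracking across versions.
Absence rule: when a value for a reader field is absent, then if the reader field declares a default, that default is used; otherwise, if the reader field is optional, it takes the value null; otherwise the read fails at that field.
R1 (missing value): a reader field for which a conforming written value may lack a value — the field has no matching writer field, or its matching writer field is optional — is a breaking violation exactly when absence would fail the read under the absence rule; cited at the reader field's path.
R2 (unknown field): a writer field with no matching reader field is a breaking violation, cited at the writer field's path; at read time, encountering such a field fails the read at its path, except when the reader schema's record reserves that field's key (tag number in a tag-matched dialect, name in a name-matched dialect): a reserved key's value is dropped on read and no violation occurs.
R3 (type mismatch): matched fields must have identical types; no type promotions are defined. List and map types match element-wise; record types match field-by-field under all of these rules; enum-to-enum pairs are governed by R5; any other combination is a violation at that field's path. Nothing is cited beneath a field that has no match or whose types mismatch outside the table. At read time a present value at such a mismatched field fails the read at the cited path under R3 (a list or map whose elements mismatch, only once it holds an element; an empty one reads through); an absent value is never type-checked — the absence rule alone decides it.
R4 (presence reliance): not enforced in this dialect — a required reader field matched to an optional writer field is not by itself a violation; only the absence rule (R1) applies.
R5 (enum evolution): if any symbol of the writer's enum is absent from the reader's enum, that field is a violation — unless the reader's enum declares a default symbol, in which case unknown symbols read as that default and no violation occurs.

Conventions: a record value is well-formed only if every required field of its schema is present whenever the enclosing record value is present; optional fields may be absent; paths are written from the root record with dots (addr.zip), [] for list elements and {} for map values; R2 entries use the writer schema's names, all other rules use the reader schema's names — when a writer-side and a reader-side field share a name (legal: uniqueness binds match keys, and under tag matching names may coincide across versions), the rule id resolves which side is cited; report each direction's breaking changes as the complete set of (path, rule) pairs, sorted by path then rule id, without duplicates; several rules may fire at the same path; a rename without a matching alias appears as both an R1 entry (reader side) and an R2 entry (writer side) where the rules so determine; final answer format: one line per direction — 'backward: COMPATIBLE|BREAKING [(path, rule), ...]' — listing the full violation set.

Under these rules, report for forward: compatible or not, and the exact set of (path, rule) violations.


each type pair in Shipment: writer, then reader
checking forward for Shipment: reader v1 against writer v2:
  status: paired with writer status (State -> State; writer optional)
  scores: paired with writer scores (map<string, int32> -> map<string, int32>; writer required)
  duration: paired with writer duration (int64 -> int64; writer required)
  weight: paired with writer weight (float32 -> float32; writer required)
  verified: paired with writer verified (bool -> bool; writer optional)
  country: paired with writer country (string -> string; writer required)
  nothing fires on Shipment: forward is COMPATIBLE
the rest of the Shipment diff is inert for this question:
  field scores in record Shipment: tag 3 changed to 21 -> fires no rule on Shipment, leaving the asked answer as it is
  field country in record Shipment: tag 1 changed to 20 -> fires no rule on Shipment, leaving the asked answer as it is

forward: COMPATIBLE []


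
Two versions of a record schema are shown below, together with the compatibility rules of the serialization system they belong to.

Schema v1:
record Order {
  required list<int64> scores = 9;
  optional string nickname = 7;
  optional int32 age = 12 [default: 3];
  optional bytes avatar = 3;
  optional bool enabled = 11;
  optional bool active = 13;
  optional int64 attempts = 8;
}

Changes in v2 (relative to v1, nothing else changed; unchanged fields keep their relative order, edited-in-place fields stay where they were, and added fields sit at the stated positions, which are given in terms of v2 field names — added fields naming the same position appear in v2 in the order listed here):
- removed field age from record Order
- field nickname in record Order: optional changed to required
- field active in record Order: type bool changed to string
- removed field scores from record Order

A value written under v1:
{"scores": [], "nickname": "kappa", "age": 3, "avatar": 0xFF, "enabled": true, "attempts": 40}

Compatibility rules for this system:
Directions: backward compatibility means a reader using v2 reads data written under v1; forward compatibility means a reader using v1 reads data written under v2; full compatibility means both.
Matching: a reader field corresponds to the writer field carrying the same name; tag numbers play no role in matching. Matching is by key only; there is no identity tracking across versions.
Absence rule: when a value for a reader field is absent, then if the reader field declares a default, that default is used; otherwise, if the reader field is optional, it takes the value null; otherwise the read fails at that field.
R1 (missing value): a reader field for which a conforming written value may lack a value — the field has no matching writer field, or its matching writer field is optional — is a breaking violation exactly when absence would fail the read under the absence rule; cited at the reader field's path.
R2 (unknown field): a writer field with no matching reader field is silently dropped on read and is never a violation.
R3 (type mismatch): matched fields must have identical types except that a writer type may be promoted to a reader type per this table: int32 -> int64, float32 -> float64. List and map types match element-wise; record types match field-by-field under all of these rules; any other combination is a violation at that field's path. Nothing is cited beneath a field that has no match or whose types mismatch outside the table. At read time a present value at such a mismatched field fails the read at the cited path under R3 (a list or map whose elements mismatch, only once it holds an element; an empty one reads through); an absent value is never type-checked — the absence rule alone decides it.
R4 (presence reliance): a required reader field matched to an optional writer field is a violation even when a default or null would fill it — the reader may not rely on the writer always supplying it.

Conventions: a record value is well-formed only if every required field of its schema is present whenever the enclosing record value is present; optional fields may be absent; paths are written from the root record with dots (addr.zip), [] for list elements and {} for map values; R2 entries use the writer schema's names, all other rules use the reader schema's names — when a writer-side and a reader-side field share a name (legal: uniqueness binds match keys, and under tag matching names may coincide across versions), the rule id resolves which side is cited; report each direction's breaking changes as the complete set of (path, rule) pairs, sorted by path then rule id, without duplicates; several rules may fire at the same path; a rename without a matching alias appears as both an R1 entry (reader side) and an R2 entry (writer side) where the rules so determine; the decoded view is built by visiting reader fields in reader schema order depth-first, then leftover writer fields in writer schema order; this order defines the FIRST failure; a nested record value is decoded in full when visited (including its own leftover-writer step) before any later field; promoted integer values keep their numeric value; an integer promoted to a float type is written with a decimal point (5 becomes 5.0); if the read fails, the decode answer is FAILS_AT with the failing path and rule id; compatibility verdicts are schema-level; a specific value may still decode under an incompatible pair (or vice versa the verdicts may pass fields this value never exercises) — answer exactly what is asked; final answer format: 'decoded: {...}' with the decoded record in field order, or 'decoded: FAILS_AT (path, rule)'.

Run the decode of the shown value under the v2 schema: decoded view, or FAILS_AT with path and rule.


decoded: {"nickname": "kappa", "avatar": 0xFF, "enabled": true, "active": null, "attempts": 40}

in Order below, arrows point writer -> reader
decode (reader v2):
  nickname := "kappa"
  avatar := 0xFF
  enabled := true
  active := null (not supplied -> null)
  attempts := 40
  writer scores: unmatched, discarded
  writer age: unmatched, discarded
  => decoded: {"nickname": "kappa", "avatar": 0xFF, "enabled": true, "active": null, "attempts": 40}
checking off the Order differences that do not matter here:
  field nickname in record Order: optional changed to required -> matters for Order compatibility verdicts, not for this value's decode
  field active in record Order: type bool changed to string -> matters for Order compatibility verdicts, not for this value's decode


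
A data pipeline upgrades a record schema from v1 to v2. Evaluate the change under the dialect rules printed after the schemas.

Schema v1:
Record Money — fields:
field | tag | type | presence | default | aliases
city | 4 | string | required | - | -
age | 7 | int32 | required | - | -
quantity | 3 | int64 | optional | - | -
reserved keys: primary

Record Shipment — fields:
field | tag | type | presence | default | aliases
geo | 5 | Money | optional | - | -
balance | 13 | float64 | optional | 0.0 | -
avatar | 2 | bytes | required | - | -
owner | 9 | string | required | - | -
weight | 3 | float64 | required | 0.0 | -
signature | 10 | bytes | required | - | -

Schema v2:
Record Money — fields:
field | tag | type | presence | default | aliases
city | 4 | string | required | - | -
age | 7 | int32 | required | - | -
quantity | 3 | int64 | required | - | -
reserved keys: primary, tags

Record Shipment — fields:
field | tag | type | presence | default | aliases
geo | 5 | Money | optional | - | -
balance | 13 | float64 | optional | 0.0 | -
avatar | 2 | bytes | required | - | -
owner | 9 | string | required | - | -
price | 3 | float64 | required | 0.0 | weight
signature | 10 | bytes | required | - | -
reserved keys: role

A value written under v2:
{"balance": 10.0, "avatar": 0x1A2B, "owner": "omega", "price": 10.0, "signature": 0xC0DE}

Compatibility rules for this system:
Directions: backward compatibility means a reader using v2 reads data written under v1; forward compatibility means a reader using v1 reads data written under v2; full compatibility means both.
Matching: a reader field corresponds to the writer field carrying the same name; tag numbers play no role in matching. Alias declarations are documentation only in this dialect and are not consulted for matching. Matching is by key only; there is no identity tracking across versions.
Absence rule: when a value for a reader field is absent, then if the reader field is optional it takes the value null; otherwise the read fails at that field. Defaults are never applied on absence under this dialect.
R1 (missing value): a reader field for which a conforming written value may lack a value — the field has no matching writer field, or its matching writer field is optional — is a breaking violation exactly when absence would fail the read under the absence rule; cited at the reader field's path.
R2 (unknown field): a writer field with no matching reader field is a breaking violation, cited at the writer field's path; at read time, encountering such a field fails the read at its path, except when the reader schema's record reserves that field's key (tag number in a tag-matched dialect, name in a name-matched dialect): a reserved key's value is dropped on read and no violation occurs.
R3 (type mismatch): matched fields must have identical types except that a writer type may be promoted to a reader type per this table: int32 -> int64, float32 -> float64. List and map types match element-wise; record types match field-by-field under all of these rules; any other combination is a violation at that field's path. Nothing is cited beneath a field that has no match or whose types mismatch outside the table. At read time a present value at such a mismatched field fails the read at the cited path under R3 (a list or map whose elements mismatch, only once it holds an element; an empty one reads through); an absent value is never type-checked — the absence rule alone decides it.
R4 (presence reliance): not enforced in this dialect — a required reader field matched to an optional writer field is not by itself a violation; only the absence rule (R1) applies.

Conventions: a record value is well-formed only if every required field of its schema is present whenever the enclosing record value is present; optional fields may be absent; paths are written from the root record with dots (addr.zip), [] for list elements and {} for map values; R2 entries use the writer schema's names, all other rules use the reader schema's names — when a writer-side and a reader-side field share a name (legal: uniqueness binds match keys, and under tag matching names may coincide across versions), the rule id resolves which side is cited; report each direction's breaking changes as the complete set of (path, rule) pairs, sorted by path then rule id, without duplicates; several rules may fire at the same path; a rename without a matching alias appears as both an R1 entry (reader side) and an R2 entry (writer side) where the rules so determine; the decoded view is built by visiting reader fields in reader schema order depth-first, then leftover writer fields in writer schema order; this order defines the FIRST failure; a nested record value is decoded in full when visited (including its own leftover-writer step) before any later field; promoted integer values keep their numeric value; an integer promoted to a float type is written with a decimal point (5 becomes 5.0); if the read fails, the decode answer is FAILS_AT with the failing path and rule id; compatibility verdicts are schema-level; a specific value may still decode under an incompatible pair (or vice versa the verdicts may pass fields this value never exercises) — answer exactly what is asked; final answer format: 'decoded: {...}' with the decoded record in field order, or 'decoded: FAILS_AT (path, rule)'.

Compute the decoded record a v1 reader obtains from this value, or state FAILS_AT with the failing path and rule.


decoded: FAILS_AT (weight, R1)

each type pair in Shipment: writer, then reader
decode (reader v1):
  geo := null (not supplied -> null)
  balance := 10.0
  avatar := 0x1A2B
  owner := "omega"
  read fails at weight under R1 (no fill)
  => FAILS_AT (weight, R1)
checking off the Shipment differences that do not matter here:
  field quantity in record Money: optional changed to required -> shifts the Shipment verdicts, not this decode


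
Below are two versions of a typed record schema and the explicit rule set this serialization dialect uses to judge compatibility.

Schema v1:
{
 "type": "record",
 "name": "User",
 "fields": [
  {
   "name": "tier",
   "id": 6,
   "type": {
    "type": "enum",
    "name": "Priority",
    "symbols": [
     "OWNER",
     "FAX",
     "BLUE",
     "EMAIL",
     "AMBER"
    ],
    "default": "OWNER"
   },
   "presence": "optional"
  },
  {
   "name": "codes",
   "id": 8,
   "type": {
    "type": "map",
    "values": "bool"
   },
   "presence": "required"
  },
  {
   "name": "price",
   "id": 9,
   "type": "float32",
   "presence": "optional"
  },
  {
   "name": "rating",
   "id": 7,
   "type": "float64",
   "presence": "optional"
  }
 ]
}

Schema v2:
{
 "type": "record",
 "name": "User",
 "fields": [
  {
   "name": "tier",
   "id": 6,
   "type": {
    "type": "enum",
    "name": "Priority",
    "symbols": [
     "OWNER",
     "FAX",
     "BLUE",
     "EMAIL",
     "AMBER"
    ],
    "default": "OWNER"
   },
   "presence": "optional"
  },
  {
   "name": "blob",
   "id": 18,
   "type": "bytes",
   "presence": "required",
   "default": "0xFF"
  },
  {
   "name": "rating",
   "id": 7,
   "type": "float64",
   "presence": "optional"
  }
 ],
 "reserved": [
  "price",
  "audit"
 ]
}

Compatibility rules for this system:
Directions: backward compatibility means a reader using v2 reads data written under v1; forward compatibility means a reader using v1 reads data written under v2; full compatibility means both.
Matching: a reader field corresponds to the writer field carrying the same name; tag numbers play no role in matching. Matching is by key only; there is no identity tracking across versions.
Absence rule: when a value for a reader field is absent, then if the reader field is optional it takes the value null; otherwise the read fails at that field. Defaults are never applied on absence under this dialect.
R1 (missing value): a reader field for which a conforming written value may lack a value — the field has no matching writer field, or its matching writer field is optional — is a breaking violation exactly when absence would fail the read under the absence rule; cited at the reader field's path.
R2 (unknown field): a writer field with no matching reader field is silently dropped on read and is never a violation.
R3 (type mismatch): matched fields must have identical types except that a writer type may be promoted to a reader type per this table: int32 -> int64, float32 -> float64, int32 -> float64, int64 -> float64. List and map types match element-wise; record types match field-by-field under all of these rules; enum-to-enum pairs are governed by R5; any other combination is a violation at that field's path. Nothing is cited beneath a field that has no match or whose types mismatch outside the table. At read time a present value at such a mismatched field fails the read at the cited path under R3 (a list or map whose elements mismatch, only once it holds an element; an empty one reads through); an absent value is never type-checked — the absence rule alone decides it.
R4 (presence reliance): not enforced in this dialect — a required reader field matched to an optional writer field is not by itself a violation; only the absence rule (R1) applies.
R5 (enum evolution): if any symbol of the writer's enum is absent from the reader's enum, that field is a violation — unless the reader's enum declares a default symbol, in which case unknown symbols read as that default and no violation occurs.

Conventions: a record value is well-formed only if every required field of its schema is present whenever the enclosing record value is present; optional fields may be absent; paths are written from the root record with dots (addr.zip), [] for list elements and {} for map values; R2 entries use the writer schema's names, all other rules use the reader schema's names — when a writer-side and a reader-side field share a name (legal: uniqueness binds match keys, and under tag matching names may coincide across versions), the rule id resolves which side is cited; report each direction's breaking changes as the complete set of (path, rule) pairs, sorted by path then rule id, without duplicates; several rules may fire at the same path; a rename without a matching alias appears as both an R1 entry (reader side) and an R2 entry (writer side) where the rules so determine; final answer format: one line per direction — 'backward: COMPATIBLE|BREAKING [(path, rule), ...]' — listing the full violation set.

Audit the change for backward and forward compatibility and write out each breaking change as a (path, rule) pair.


backward: BREAKING [(blob, R1)]; forward: BREAKING [(codes, R1)]

in User below, arrows point writer -> reader
backward on User — v2 reading data written by v1:
  tier: Priority -> Priority, writer optional; from tier
  no writer field matches reader blob
  rating: float64 -> float64, writer optional; from rating
  writer field codes has no reader counterpart
  writer field price has no reader counterpart
  violation R1 at blob
  => backward: BREAKING (1)
forward on User — v1 reading data written by v2:
  tier: Priority -> Priority, writer optional; from tier
  no writer field matches reader codes
  no writer field matches reader price
  rating: float64 -> float64, writer optional; from rating
  writer field blob has no reader counterpart
  violation R1 at codes
  => forward: BREAKING (1)


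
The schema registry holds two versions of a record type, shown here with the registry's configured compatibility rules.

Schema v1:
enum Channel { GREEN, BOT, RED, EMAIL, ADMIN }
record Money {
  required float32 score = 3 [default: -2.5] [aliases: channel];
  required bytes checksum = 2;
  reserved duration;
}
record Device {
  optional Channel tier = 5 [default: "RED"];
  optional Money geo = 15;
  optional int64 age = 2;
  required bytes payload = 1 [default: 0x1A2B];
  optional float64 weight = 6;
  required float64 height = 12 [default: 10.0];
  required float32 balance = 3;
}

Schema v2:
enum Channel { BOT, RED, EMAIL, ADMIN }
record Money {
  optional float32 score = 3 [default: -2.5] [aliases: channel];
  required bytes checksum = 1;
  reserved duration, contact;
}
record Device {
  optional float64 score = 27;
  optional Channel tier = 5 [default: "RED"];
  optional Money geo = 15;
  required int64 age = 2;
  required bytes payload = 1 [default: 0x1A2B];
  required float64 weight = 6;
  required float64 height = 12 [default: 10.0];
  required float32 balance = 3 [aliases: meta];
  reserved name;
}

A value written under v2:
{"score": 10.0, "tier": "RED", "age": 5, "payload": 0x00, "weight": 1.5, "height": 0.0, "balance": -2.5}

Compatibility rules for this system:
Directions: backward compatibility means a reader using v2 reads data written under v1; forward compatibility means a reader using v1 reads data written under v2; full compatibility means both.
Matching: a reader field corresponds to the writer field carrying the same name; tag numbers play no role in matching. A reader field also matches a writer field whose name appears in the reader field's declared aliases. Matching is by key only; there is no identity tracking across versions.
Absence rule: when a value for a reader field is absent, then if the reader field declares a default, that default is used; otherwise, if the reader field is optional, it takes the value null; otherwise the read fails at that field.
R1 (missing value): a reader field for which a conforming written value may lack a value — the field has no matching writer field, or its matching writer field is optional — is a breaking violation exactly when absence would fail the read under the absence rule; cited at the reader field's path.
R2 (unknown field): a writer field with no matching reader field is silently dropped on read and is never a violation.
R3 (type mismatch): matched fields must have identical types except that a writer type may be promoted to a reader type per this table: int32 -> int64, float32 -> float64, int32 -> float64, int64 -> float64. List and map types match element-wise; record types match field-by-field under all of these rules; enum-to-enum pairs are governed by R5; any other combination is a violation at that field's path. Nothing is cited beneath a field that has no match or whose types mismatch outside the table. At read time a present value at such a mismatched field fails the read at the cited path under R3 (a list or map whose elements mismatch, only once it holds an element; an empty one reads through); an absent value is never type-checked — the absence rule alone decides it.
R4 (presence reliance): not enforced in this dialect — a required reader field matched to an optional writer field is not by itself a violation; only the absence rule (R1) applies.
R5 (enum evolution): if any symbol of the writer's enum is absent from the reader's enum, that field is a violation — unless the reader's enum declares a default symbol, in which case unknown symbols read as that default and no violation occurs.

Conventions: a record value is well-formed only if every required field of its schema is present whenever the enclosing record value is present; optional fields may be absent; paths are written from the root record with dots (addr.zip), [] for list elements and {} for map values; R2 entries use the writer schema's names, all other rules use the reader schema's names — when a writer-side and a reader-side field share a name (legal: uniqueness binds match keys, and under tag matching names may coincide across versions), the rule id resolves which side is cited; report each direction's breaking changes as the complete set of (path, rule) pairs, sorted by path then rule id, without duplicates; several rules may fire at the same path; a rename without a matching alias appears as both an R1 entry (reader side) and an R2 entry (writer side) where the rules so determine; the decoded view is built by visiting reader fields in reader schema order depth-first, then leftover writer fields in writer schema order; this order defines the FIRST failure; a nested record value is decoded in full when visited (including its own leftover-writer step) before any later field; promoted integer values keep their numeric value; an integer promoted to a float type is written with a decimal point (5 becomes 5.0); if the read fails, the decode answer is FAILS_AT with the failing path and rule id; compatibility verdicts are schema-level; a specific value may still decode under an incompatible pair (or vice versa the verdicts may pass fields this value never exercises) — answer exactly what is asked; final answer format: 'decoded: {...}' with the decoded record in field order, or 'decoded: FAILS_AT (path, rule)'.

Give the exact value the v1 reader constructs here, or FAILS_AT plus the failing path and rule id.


decoded: {"tier": "RED", "geo": null, "age": 5, "payload": 0x00, "weight": 1.5, "height": 0.0, "balance": -2.5}

the writer's type comes first in each Device pair
migrating the Device value to v1:
  tier := "RED"
  geo := null (not supplied -> null)
  age := 5
  payload := 0x00
  weight := 1.5
  height := 0.0
  balance := -2.5
  writer score: unmatched, discarded
  => decoded: {"tier": "RED", "geo": null, "age": 5, "payload": 0x00, "weight": 1.5, "height": 0.0, "balance": -2.5}
checking off the Device differences that do not matter here:
  enum Channel (field tier in record Device): symbol GREEN removed -> changes Device's schema-level verdicts only — the decode of this value is the same
  field checksum in record Money: tag 2 changed to 1 -> no rule fires on it and the decoded Device view is identical with or without it
  field age in record Device: optional changed to required -> changes Device's schema-level verdicts only — the decode of this value is the same
  field score in record Money: required changed to optional -> no rule fires on it and the decoded Device view is identical with or without it
  added field score to record Device: optional float64, tag 27 (in v2 it sits immediately before tier) -> no rule fires on it and the decoded Device view is identical with or without it
  field weight in record Device: optional changed to required -> changes Device's schema-level verdicts only — the decode of this value is the same
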